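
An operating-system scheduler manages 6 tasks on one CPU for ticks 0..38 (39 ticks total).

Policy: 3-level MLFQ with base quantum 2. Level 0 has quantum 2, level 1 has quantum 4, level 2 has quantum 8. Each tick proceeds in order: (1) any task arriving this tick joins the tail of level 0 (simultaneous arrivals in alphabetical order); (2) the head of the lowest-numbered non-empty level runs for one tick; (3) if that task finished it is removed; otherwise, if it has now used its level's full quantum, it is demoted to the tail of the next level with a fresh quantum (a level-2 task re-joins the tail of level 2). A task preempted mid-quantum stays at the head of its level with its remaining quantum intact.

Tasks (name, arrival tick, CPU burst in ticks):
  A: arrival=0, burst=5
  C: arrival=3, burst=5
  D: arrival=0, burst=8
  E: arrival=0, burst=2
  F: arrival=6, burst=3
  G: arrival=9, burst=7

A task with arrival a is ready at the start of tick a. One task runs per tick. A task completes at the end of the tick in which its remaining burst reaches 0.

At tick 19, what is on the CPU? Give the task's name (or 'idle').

running at tick 19 = C

t=0: L0/L1/L2 = ADE/-/- → run A
t=1: L0/L1/L2 = ADE/-/- → run A
t=2: L0/L1/L2 = DE/A/- → run D
t=3: L0/L1/L2 = DEC/A/- → run D
t=4: L0/L1/L2 = EC/AD/- → run E
t=5: L0/L1/L2 = EC/AD/- → run E
t=6: L0/L1/L2 = CF/AD/- → run C
t=7: L0/L1/L2 = CF/AD/- → run C
t=8: L0/L1/L2 = F/ADC/- → run F
t=9: L0/L1/L2 = FG/ADC/- → run F
t=10: L0/L1/L2 = G/ADCF/- → run G
t=11: L0/L1/L2 = G/ADCF/- → run G
t=12: L0/L1/L2 = -/ADCFG/- → run A
t=13: L0/L1/L2 = -/ADCFG/- → run A
t=14: L0/L1/L2 = -/ADCFG/- → run A
t=15: L0/L1/L2 = -/DCFG/- → run D
t=16: L0/L1/L2 = -/DCFG/- → run D
t=17: L0/L1/L2 = -/DCFG/- → run D
t=18: L0/L1/L2 = -/DCFG/- → run D
t=19: L0/L1/L2 = -/CFG/D → run C
t=20: L0/L1/L2 = -/CFG/D → run C
t=21: L0/L1/L2 = -/CFG/D → run C
t=22: L0/L1/L2 = -/FG/D → run F
t=23: L0/L1/L2 = -/G/D → run G
t=24: L0/L1/L2 = -/G/D → run G
t=25: L0/L1/L2 = -/G/D → run G
t=26: L0/L1/L2 = -/G/D → run G
t=27: L0/L1/L2 = -/-/DG → run D
t=28: L0/L1/L2 = -/-/DG → run D
t=29: L0/L1/L2 = -/-/G → run G
t=30: (idle)
t=31: (idle)
t=32: (idle)
t=33: (idle)
t=34: (idle)
t=35: (idle)
t=36: (idle)
t=37: (idle)
t=38: (idle)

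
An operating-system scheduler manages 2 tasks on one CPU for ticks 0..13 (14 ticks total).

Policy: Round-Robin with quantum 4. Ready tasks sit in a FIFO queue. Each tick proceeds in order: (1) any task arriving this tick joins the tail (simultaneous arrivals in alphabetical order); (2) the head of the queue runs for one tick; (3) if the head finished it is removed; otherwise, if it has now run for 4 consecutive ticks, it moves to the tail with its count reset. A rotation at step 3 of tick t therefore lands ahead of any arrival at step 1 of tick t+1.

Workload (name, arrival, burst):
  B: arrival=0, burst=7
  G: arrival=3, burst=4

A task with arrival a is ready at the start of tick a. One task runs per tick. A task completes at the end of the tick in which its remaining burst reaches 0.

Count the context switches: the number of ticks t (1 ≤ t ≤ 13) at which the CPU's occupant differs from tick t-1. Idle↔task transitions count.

context switches = 3

t=0: queue=[B] q_used=0 → run B
t=1: queue=[B] q_used=1 → run B
t=2: queue=[B] q_used=2 → run B
t=3: queue=[B,G] q_used=3 → run B
t=4: queue=[G,B] q_used=0 → run G
t=5: queue=[G,B] q_used=1 → run G
t=6: queue=[G,B] q_used=2 → run G
t=7: queue=[G,B] q_used=3 → run G
t=8: queue=[B] q_used=0 → run B
t=9: queue=[B] q_used=1 → run B
t=10: queue=[B] q_used=2 → run B
t=11: (idle)
t=12: (idle)
t=13: (idle)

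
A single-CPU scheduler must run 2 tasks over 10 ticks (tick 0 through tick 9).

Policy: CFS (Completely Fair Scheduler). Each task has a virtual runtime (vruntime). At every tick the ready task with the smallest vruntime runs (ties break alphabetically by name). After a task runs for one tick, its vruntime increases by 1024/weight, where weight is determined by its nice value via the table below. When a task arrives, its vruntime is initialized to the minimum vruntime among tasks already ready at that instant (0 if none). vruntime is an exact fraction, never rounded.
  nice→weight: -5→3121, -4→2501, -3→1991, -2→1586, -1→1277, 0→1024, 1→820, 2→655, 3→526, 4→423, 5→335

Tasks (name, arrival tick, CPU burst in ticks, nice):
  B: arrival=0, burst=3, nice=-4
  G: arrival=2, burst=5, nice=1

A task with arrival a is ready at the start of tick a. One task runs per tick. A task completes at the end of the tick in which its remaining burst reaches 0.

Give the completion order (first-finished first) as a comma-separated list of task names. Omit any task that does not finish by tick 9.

completion order = B, G

t=0: vr[B=0] → run B
t=1: vr[B=1024/2501] → run B
t=2: vr[B=2048/2501 G=2048/2501] → run B
t=3: vr[G=2048/2501] → run G
t=4: vr[G=25856/12505] → run G
t=5: vr[G=41472/12505] → run G
t=6: vr[G=57088/12505] → run G
t=7: vr[G=72704/12505] → run G
t=8: (idle)
t=9: (idle)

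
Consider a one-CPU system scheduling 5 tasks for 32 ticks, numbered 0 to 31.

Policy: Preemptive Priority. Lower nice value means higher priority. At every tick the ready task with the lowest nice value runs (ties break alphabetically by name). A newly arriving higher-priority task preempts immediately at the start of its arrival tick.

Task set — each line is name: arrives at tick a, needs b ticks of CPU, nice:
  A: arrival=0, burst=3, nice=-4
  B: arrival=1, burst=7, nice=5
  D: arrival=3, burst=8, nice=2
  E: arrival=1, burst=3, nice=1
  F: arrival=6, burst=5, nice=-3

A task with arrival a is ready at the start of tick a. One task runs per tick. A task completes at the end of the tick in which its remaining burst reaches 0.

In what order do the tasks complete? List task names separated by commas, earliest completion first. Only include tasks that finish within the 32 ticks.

completion order = A, E, F, D, B

t=0: ready={A} → run A
t=1: ready={A,B,E} → run A
t=2: ready={A,B,E} → run A
t=3: ready={B,D,E} → run E
t=4: ready={B,D,E} → run E
t=5: ready={B,D,E} → run E
t=6: ready={B,D,F} → run F
t=7: ready={B,D,F} → run F
t=8: ready={B,D,F} → run F
t=9: ready={B,D,F} → run F
t=10: ready={B,D,F} → run F
t=11: ready={B,D} → run D
t=12: ready={B,D} → run D
t=13: ready={B,D} → run D
t=14: ready={B,D} → run D
t=15: ready={B,D} → run D
t=16: ready={B,D} → run D
t=17: ready={B,D} → run D
t=18: ready={B,D} → run D
t=19: ready={B} → run B
t=20: ready={B} → run B
t=21: ready={B} → run B
t=22: ready={B} → run B
t=23: ready={B} → run B
t=24: ready={B} → run B
t=25: ready={B} → run B
t=26: (idle)
t=27: (idle)
t=28: (idle)
t=29: (idle)
t=30: (idle)
t=31: (idle)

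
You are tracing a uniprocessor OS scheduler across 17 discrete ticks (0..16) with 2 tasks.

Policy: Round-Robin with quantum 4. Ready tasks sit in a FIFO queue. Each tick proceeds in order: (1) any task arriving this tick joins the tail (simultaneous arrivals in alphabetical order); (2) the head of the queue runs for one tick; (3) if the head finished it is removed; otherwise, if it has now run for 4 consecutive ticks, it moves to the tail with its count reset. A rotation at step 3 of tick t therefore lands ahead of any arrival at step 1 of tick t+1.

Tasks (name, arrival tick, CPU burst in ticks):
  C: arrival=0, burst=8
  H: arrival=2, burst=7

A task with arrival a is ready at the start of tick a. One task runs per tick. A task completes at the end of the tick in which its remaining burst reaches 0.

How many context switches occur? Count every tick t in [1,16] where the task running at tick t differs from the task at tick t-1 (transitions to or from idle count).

context switches = 4

t=0: queue=[C] q_used=0 → run C
t=1: queue=[C] q_used=1 → run C
t=2: queue=[C,H] q_used=2 → run C
t=3: queue=[C,H] q_used=3 → run C
t=4: queue=[H,C] q_used=0 → run H
t=5: queue=[H,C] q_used=1 → run H
t=6: queue=[H,C] q_used=2 → run H
t=7: queue=[H,C] q_used=3 → run H
t=8: queue=[C,H] q_used=0 → run C
t=9: queue=[C,H] q_used=1 → run C
t=10: queue=[C,H] q_used=2 → run C
t=11: queue=[C,H] q_used=3 → run C
t=12: queue=[H] q_used=0 → run H
t=13: queue=[H] q_used=1 → run H
t=14: queue=[H] q_used=2 → run H
t=15: (idle)
t=16: (idle)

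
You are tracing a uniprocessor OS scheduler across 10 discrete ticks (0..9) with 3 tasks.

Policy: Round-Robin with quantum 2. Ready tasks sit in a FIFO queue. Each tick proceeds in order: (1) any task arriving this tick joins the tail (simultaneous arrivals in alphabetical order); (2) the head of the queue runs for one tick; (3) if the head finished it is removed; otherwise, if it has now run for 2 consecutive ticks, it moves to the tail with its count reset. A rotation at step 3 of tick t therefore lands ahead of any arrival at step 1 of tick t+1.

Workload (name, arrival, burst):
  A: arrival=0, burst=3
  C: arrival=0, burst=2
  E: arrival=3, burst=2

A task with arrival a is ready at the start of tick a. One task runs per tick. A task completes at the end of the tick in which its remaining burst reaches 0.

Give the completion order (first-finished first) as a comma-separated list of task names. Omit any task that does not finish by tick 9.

t=0: queue=[A,C] q_used=0 → run A
t=1: queue=[A,C] q_used=1 → run A
t=2: queue=[C,A] q_used=0 → run C
t=3: queue=[C,A,E] q_used=1 → run C
t=4: queue=[A,E] q_used=0 → run A
t=5: queue=[E] q_used=0 → run E
t=6: queue=[E] q_used=1 → run E
t=7: (idle)
t=8: (idle)
t=9: (idle)

completion order = C, A, E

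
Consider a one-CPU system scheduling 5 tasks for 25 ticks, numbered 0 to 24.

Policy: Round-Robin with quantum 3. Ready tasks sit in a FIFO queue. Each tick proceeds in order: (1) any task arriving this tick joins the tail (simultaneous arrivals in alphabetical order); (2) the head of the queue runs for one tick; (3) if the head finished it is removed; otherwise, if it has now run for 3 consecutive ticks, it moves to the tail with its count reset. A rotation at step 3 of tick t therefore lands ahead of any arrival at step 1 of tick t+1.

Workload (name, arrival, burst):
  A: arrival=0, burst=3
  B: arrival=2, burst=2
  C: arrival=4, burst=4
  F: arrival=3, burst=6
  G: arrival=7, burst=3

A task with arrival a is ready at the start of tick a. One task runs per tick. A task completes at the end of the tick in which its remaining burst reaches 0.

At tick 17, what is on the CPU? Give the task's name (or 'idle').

t=0: queue=[A] q_used=0 → run A
t=1: queue=[A] q_used=1 → run A
t=2: queue=[A,B] q_used=2 → run A
t=3: queue=[B,F] q_used=0 → run B
t=4: queue=[B,F,C] q_used=1 → run B
t=5: queue=[F,C] q_used=0 → run F
t=6: queue=[F,C] q_used=1 → run F
t=7: queue=[F,C,G] q_used=2 → run F
t=8: queue=[C,G,F] q_used=0 → run C
t=9: queue=[C,G,F] q_used=1 → run C
t=10: queue=[C,G,F] q_used=2 → run C
t=11: queue=[G,F,C] q_used=0 → run G
t=12: queue=[G,F,C] q_used=1 → run G
t=13: queue=[G,F,C] q_used=2 → run G
t=14: queue=[F,C] q_used=0 → run F
t=15: queue=[F,C] q_used=1 → run F
t=16: queue=[F,C] q_used=2 → run F
t=17: queue=[C] q_used=0 → run C
t=18: (idle)
t=19: (idle)
t=20: (idle)
t=21: (idle)
t=22: (idle)
t=23: (idle)
t=24: (idle)

running at tick 17 = C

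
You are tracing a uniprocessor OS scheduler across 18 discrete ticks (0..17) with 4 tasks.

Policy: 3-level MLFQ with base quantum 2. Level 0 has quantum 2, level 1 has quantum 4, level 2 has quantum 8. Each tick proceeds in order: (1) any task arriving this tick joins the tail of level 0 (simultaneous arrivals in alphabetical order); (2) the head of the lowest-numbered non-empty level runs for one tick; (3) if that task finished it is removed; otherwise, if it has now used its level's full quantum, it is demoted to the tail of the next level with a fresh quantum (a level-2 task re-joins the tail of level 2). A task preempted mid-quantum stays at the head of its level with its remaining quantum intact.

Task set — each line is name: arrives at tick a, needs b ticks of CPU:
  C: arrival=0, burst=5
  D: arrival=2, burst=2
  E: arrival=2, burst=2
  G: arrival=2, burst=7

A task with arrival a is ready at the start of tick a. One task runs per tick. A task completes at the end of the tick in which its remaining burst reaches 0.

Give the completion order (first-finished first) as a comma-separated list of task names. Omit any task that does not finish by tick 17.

t=0: L0/L1/L2 = C/-/- → run C
t=1: L0/L1/L2 = C/-/- → run C
t=2: L0/L1/L2 = DEG/C/- → run D
t=3: L0/L1/L2 = DEG/C/- → run D
t=4: L0/L1/L2 = EG/C/- → run E
t=5: L0/L1/L2 = EG/C/- → run E
t=6: L0/L1/L2 = G/C/- → run G
t=7: L0/L1/L2 = G/C/- → run G
t=8: L0/L1/L2 = -/CG/- → run C
t=9: L0/L1/L2 = -/CG/- → run C
t=10: L0/L1/L2 = -/CG/- → run C
t=11: L0/L1/L2 = -/G/- → run G
t=12: L0/L1/L2 = -/G/- → run G
t=13: L0/L1/L2 = -/G/- → run G
t=14: L0/L1/L2 = -/G/- → run G
t=15: L0/L1/L2 = -/-/G → run G
t=16: (idle)
t=17: (idle)

completion order = D, E, C, G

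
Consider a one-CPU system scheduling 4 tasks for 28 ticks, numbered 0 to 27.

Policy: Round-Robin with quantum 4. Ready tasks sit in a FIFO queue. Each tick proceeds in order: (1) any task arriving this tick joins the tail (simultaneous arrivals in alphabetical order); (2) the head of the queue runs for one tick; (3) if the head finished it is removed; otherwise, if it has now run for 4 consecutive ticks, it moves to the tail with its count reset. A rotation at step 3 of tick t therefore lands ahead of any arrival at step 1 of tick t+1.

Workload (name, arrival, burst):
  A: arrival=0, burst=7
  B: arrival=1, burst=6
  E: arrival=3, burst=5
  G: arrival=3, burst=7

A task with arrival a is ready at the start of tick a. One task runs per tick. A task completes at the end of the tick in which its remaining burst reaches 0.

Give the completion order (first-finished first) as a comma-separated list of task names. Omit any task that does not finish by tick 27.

t=0: queue=[A] q_used=0 → run A
t=1: queue=[A,B] q_used=1 → run A
t=2: queue=[A,B] q_used=2 → run A
t=3: queue=[A,B,E,G] q_used=3 → run A
t=4: queue=[B,E,G,A] q_used=0 → run B
t=5: queue=[B,E,G,A] q_used=1 → run B
t=6: queue=[B,E,G,A] q_used=2 → run B
t=7: queue=[B,E,G,A] q_used=3 → run B
t=8: queue=[E,G,A,B] q_used=0 → run E
t=9: queue=[E,G,A,B] q_used=1 → run E
t=10: queue=[E,G,A,B] q_used=2 → run E
t=11: queue=[E,G,A,B] q_used=3 → run E
t=12: queue=[G,A,B,E] q_used=0 → run G
t=13: queue=[G,A,B,E] q_used=1 → run G
t=14: queue=[G,A,B,E] q_used=2 → run G
t=15: queue=[G,A,B,E] q_used=3 → run G
t=16: queue=[A,B,E,G] q_used=0 → run A
t=17: queue=[A,B,E,G] q_used=1 → run A
t=18: queue=[A,B,E,G] q_used=2 → run A
t=19: queue=[B,E,G] q_used=0 → run B
t=20: queue=[B,E,G] q_used=1 → run B
t=21: queue=[E,G] q_used=0 → run E
t=22: queue=[G] q_used=0 → run G
t=23: queue=[G] q_used=1 → run G
t=24: queue=[G] q_used=2 → run G
t=25: (idle)
t=26: (idle)
t=27: (idle)

completion order = A, B, E, G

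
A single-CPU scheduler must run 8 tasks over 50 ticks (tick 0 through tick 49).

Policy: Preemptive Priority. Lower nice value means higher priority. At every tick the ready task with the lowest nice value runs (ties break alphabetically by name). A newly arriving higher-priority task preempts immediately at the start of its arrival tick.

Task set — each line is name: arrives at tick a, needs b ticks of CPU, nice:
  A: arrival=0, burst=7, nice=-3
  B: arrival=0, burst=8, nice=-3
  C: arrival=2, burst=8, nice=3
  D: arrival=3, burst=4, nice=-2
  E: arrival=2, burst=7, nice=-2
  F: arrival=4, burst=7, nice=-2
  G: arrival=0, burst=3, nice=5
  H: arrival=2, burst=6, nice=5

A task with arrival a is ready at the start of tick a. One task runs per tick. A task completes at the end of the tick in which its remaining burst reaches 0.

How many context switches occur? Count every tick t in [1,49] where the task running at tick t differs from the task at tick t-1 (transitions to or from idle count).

context switches = 7

t=0: ready={A,B,G} → run A
t=1: ready={A,B,G} → run A
t=2: ready={A,B,C,E,G,H} → run A
t=3: ready={A,B,C,D,E,G,H} → run A
t=4: ready={A,B,C,D,E,F,G,H} → run A
t=5: ready={A,B,C,D,E,F,G,H} → run A
t=6: ready={A,B,C,D,E,F,G,H} → run A
t=7: ready={B,C,D,E,F,G,H} → run B
t=8: ready={B,C,D,E,F,G,H} → run B
t=9: ready={B,C,D,E,F,G,H} → run B
t=10: ready={B,C,D,E,F,G,H} → run B
t=11: ready={B,C,D,E,F,G,H} → run B
t=12: ready={B,C,D,E,F,G,H} → run B
t=13: ready={B,C,D,E,F,G,H} → run B
t=14: ready={B,C,D,E,F,G,H} → run B
t=15: ready={C,D,E,F,G,H} → run D
t=16: ready={C,D,E,F,G,H} → run D
t=17: ready={C,D,E,F,G,H} → run D
t=18: ready={C,D,E,F,G,H} → run D
t=19: ready={C,E,F,G,H} → run E
t=20: ready={C,E,F,G,H} → run E
t=21: ready={C,E,F,G,H} → run E
t=22: ready={C,E,F,G,H} → run E
t=23: ready={C,E,F,G,H} → run E
t=24: ready={C,E,F,G,H} → run E
t=25: ready={C,E,F,G,H} → run E
t=26: ready={C,F,G,H} → run F
t=27: ready={C,F,G,H} → run F
t=28: ready={C,F,G,H} → run F
t=29: ready={C,F,G,H} → run F
t=30: ready={C,F,G,H} → run F
t=31: ready={C,F,G,H} → run F
t=32: ready={C,F,G,H} → run F
t=33: ready={C,G,H} → run C
t=34: ready={C,G,H} → run C
t=35: ready={C,G,H} → run C
t=36: ready={C,G,H} → run C
t=37: ready={C,G,H} → run C
t=38: ready={C,G,H} → run C
t=39: ready={C,G,H} → run C
t=40: ready={C,G,H} → run C
t=41: ready={G,H} → run G
t=42: ready={G,H} → run G
t=43: ready={G,H} → run G
t=44: ready={H} → run H
t=45: ready={H} → run H
t=46: ready={H} → run H
t=47: ready={H} → run H
t=48: ready={H} → run H
t=49: ready={H} → run H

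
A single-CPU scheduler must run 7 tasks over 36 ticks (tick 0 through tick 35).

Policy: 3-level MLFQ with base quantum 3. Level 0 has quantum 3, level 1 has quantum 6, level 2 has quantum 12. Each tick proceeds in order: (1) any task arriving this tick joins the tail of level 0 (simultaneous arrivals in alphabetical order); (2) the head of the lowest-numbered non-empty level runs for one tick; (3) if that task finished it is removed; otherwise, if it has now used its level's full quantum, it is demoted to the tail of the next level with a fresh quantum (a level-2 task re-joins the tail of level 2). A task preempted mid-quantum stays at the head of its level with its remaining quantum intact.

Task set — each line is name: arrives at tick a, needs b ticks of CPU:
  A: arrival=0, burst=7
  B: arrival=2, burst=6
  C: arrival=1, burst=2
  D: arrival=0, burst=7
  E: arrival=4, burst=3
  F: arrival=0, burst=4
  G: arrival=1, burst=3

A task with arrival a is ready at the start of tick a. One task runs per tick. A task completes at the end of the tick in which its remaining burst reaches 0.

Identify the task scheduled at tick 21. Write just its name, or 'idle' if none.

t=0: L0/L1/L2 = ADF/-/- → run A
t=1: L0/L1/L2 = ADFCG/-/- → run A
t=2: L0/L1/L2 = ADFCGB/-/- → run A
t=3: L0/L1/L2 = DFCGB/A/- → run D
t=4: L0/L1/L2 = DFCGBE/A/- → run D
t=5: L0/L1/L2 = DFCGBE/A/- → run D
t=6: L0/L1/L2 = FCGBE/AD/- → run F
t=7: L0/L1/L2 = FCGBE/AD/- → run F
t=8: L0/L1/L2 = FCGBE/AD/- → run F
t=9: L0/L1/L2 = CGBE/ADF/- → run C
t=10: L0/L1/L2 = CGBE/ADF/- → run C
t=11: L0/L1/L2 = GBE/ADF/- → run G
t=12: L0/L1/L2 = GBE/ADF/- → run G
t=13: L0/L1/L2 = GBE/ADF/- → run G
t=14: L0/L1/L2 = BE/ADF/- → run B
t=15: L0/L1/L2 = BE/ADF/- → run B
t=16: L0/L1/L2 = BE/ADF/- → run B
t=17: L0/L1/L2 = E/ADFB/- → run E
t=18: L0/L1/L2 = E/ADFB/- → run E
t=19: L0/L1/L2 = E/ADFB/- → run E
t=20: L0/L1/L2 = -/ADFB/- → run A
t=21: L0/L1/L2 = -/ADFB/- → run A
t=22: L0/L1/L2 = -/ADFB/- → run A
t=23: L0/L1/L2 = -/ADFB/- → run A
t=24: L0/L1/L2 = -/DFB/- → run D
t=25: L0/L1/L2 = -/DFB/- → run D
t=26: L0/L1/L2 = -/DFB/- → run D
t=27: L0/L1/L2 = -/DFB/- → run D
t=28: L0/L1/L2 = -/FB/- → run F
t=29: L0/L1/L2 = -/B/- → run B
t=30: L0/L1/L2 = -/B/- → run B
t=31: L0/L1/L2 = -/B/- → run B
t=32: (idle)
t=33: (idle)
t=34: (idle)
t=35: (idle)

running at tick 21 = A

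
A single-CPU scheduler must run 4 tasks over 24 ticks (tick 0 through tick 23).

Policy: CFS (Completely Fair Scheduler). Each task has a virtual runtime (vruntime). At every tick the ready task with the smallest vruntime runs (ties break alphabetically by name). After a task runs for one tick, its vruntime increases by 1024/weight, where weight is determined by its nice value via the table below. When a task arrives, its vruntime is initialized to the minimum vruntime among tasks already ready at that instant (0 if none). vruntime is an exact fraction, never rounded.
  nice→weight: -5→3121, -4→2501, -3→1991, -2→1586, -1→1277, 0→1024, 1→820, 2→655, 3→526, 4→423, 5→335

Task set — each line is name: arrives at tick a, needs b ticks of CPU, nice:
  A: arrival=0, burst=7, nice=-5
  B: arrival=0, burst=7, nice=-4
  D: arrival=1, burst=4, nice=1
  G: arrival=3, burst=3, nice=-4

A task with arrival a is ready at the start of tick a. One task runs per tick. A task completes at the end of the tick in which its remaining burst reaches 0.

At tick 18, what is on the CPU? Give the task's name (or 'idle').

t=0: vr[A=0 B=0] → run A
t=1: vr[A=1024/3121 B=0 D=0] → run B
t=2: vr[A=1024/3121 B=1024/2501 D=0] → run D
t=3: vr[A=1024/3121 B=1024/2501 D=256/205 G=1024/3121] → run A
t=4: vr[A=2048/3121 B=1024/2501 D=256/205 G=1024/3121] → run G
t=5: vr[A=2048/3121 B=1024/2501 D=256/205 G=5756928/7805621] → run B
t=6: vr[A=2048/3121 B=2048/2501 D=256/205 G=5756928/7805621] → run A
t=7: vr[A=3072/3121 B=2048/2501 D=256/205 G=5756928/7805621] → run G
t=8: vr[A=3072/3121 B=2048/2501 D=256/205 G=8952832/7805621] → run B
t=9: vr[A=3072/3121 B=3072/2501 D=256/205 G=8952832/7805621] → run A
t=10: vr[A=4096/3121 B=3072/2501 D=256/205 G=8952832/7805621] → run G
t=11: vr[A=4096/3121 B=3072/2501 D=256/205] → run B
t=12: vr[A=4096/3121 B=4096/2501 D=256/205] → run D
t=13: vr[A=4096/3121 B=4096/2501 D=512/205] → run A
t=14: vr[A=5120/3121 B=4096/2501 D=512/205] → run B
t=15: vr[A=5120/3121 B=5120/2501 D=512/205] → run A
t=16: vr[A=6144/3121 B=5120/2501 D=512/205] → run A
t=17: vr[B=5120/2501 D=512/205] → run B
t=18: vr[B=6144/2501 D=512/205] → run B
t=19: vr[D=512/205] → run D
t=20: vr[D=768/205] → run D
t=21: (idle)
t=22: (idle)
t=23: (idle)

running at tick 18 = B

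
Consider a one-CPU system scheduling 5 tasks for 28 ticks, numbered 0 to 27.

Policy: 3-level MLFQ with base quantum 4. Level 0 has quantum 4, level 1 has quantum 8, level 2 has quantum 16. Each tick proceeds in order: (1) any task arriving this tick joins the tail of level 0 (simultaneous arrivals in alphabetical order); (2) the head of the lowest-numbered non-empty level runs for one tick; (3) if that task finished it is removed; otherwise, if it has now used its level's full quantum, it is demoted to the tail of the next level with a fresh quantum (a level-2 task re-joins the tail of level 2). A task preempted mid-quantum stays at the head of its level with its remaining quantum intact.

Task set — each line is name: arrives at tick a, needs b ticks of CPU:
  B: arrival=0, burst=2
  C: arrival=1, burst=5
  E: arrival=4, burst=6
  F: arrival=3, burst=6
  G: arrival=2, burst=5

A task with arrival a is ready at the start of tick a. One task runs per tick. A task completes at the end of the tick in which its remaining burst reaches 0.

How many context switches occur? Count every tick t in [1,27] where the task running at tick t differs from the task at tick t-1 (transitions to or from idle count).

context switches = 9

t=0: L0/L1/L2 = B/-/- → run B
t=1: L0/L1/L2 = BC/-/- → run B
t=2: L0/L1/L2 = CG/-/- → run C
t=3: L0/L1/L2 = CGF/-/- → run C
t=4: L0/L1/L2 = CGFE/-/- → run C
t=5: L0/L1/L2 = CGFE/-/- → run C
t=6: L0/L1/L2 = GFE/C/- → run G
t=7: L0/L1/L2 = GFE/C/- → run G
t=8: L0/L1/L2 = GFE/C/- → run G
t=9: L0/L1/L2 = GFE/C/- → run G
t=10: L0/L1/L2 = FE/CG/- → run F
t=11: L0/L1/L2 = FE/CG/- → run F
t=12: L0/L1/L2 = FE/CG/- → run F
t=13: L0/L1/L2 = FE/CG/- → run F
t=14: L0/L1/L2 = E/CGF/- → run E
t=15: L0/L1/L2 = E/CGF/- → run E
t=16: L0/L1/L2 = E/CGF/- → run E
t=17: L0/L1/L2 = E/CGF/- → run E
t=18: L0/L1/L2 = -/CGFE/- → run C
t=19: L0/L1/L2 = -/GFE/- → run G
t=20: L0/L1/L2 = -/FE/- → run F
t=21: L0/L1/L2 = -/FE/- → run F
t=22: L0/L1/L2 = -/E/- → run E
t=23: L0/L1/L2 = -/E/- → run E
t=24: (idle)
t=25: (idle)
t=26: (idle)
t=27: (idle)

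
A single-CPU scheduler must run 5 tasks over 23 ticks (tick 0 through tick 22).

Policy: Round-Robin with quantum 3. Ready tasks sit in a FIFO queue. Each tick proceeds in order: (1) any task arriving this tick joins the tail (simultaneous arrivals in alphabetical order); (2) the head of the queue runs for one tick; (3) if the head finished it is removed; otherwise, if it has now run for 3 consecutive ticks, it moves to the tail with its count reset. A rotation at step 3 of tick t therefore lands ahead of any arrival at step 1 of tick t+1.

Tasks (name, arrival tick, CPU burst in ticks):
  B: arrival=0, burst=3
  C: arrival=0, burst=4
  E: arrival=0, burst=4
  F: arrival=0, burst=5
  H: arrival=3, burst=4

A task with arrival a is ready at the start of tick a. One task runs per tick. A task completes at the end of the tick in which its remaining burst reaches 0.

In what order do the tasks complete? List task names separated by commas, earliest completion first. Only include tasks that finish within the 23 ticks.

t=0: queue=[B,C,E,F] q_used=0 → run B
t=1: queue=[B,C,E,F] q_used=1 → run B
t=2: queue=[B,C,E,F] q_used=2 → run B
t=3: queue=[C,E,F,H] q_used=0 → run C
t=4: queue=[C,E,F,H] q_used=1 → run C
t=5: queue=[C,E,F,H] q_used=2 → run C
t=6: queue=[E,F,H,C] q_used=0 → run E
t=7: queue=[E,F,H,C] q_used=1 → run E
t=8: queue=[E,F,H,C] q_used=2 → run E
t=9: queue=[F,H,C,E] q_used=0 → run F
t=10: queue=[F,H,C,E] q_used=1 → run F
t=11: queue=[F,H,C,E] q_used=2 → run F
t=12: queue=[H,C,E,F] q_used=0 → run H
t=13: queue=[H,C,E,F] q_used=1 → run H
t=14: queue=[H,C,E,F] q_used=2 → run H
t=15: queue=[C,E,F,H] q_used=0 → run C
t=16: queue=[E,F,H] q_used=0 → run E
t=17: queue=[F,H] q_used=0 → run F
t=18: queue=[F,H] q_used=1 → run F
t=19: queue=[H] q_used=0 → run H
t=20: (idle)
t=21: (idle)
t=22: (idle)

completion order = B, C, E, F, H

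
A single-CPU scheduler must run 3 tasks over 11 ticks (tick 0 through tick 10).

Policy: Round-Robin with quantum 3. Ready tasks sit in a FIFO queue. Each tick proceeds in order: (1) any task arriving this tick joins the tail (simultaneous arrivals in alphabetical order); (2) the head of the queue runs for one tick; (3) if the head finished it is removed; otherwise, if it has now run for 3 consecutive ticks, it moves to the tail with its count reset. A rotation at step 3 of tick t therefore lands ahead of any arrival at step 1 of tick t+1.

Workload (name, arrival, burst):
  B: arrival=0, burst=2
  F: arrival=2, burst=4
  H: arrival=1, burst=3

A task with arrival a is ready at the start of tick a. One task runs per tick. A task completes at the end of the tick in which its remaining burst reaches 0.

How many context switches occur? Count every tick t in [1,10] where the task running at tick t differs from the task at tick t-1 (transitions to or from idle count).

context switches = 3

t=0: queue=[B] q_used=0 → run B
t=1: queue=[B,H] q_used=1 → run B
t=2: queue=[H,F] q_used=0 → run H
t=3: queue=[H,F] q_used=1 → run H
t=4: queue=[H,F] q_used=2 → run H
t=5: queue=[F] q_used=0 → run F
t=6: queue=[F] q_used=1 → run F
t=7: queue=[F] q_used=2 → run F
t=8: queue=[F] q_used=0 → run F
t=9: (idle)
t=10: (idle)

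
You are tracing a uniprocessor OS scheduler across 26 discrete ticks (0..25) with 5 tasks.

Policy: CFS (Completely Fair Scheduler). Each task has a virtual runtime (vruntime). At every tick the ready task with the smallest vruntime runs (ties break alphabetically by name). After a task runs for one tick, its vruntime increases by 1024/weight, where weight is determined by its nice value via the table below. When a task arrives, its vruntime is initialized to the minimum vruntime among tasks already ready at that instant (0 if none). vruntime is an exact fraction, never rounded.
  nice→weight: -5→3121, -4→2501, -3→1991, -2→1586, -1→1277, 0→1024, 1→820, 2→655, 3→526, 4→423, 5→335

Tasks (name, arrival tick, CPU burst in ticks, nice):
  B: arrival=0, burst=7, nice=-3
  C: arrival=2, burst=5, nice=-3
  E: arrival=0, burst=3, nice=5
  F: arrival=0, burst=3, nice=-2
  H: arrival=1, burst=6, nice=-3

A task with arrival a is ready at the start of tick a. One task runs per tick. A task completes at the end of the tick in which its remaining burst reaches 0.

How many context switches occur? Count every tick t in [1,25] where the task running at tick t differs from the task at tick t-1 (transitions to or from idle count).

t=0: vr[B=0 E=0 F=0] → run B
t=1: vr[B=1024/1991 E=0 F=0 H=0] → run E
t=2: vr[B=1024/1991 C=0 E=1024/335 F=0 H=0] → run C
t=3: vr[B=1024/1991 C=1024/1991 E=1024/335 F=0 H=0] → run F
t=4: vr[B=1024/1991 C=1024/1991 E=1024/335 F=512/793 H=0] → run H
t=5: vr[B=1024/1991 C=1024/1991 E=1024/335 F=512/793 H=1024/1991] → run B
t=6: vr[B=2048/1991 C=1024/1991 E=1024/335 F=512/793 H=1024/1991] → run C
t=7: vr[B=2048/1991 C=2048/1991 E=1024/335 F=512/793 H=1024/1991] → run H
t=8: vr[B=2048/1991 C=2048/1991 E=1024/335 F=512/793 H=2048/1991] → run F
t=9: vr[B=2048/1991 C=2048/1991 E=1024/335 F=1024/793 H=2048/1991] → run B
t=10: vr[B=3072/1991 C=2048/1991 E=1024/335 F=1024/793 H=2048/1991] → run C
t=11: vr[B=3072/1991 C=3072/1991 E=1024/335 F=1024/793 H=2048/1991] → run H
t=12: vr[B=3072/1991 C=3072/1991 E=1024/335 F=1024/793 H=3072/1991] → run F
t=13: vr[B=3072/1991 C=3072/1991 E=1024/335 H=3072/1991] → run B
t=14: vr[B=4096/1991 C=3072/1991 E=1024/335 H=3072/1991] → run C
t=15: vr[B=4096/1991 C=4096/1991 E=1024/335 H=3072/1991] → run H
t=16: vr[B=4096/1991 C=4096/1991 E=1024/335 H=4096/1991] → run B
t=17: vr[B=5120/1991 C=4096/1991 E=1024/335 H=4096/1991] → run C
t=18: vr[B=5120/1991 E=1024/335 H=4096/1991] → run H
t=19: vr[B=5120/1991 E=1024/335 H=5120/1991] → run B
t=20: vr[B=6144/1991 E=1024/335 H=5120/1991] → run H
t=21: vr[B=6144/1991 E=1024/335] → run E
t=22: vr[B=6144/1991 E=2048/335] → run B
t=23: vr[E=2048/335] → run E
t=24: (idle)
t=25: (idle)

context switches = 24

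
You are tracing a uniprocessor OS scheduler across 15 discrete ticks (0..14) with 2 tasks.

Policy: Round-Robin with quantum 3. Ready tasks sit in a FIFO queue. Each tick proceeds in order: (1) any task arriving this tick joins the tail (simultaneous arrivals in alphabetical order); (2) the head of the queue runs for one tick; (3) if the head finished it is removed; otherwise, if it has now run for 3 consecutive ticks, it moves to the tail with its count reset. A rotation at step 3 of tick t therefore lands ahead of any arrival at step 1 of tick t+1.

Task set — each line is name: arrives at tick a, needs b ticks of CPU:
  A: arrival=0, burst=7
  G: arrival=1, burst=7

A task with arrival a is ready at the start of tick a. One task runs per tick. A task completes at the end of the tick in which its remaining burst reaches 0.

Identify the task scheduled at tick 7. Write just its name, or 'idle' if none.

running at tick 7 = A

t=0: queue=[A] q_used=0 → run A
t=1: queue=[A,G] q_used=1 → run A
t=2: queue=[A,G] q_used=2 → run A
t=3: queue=[G,A] q_used=0 → run G
t=4: queue=[G,A] q_used=1 → run G
t=5: queue=[G,A] q_used=2 → run G
t=6: queue=[A,G] q_used=0 → run A
t=7: queue=[A,G] q_used=1 → run A
t=8: queue=[A,G] q_used=2 → run A
t=9: queue=[G,A] q_used=0 → run G
t=10: queue=[G,A] q_used=1 → run G
t=11: queue=[G,A] q_used=2 → run G
t=12: queue=[A,G] q_used=0 → run A
t=13: queue=[G] q_used=0 → run G
t=14: (idle)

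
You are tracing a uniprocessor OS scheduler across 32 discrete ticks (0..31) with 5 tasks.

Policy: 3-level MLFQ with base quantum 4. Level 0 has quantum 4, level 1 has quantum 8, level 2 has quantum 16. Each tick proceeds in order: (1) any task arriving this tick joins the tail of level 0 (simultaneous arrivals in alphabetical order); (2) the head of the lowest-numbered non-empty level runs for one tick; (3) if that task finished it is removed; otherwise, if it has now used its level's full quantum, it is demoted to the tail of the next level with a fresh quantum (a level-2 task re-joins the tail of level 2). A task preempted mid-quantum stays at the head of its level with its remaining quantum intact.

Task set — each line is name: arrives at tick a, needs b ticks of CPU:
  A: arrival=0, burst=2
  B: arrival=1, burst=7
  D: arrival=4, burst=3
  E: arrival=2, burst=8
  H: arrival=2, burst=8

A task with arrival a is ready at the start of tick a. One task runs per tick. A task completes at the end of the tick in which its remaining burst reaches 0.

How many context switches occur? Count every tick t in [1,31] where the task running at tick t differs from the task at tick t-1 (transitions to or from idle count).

context switches = 8

t=0: L0/L1/L2 = A/-/- → run A
t=1: L0/L1/L2 = AB/-/- → run A
t=2: L0/L1/L2 = BEH/-/- → run B
t=3: L0/L1/L2 = BEH/-/- → run B
t=4: L0/L1/L2 = BEHD/-/- → run B
t=5: L0/L1/L2 = BEHD/-/- → run B
t=6: L0/L1/L2 = EHD/B/- → run E
t=7: L0/L1/L2 = EHD/B/- → run E
t=8: L0/L1/L2 = EHD/B/- → run E
t=9: L0/L1/L2 = EHD/B/- → run E
t=10: L0/L1/L2 = HD/BE/- → run H
t=11: L0/L1/L2 = HD/BE/- → run H
t=12: L0/L1/L2 = HD/BE/- → run H
t=13: L0/L1/L2 = HD/BE/- → run H
t=14: L0/L1/L2 = D/BEH/- → run D
t=15: L0/L1/L2 = D/BEH/- → run D
t=16: L0/L1/L2 = D/BEH/- → run D
t=17: L0/L1/L2 = -/BEH/- → run B
t=18: L0/L1/L2 = -/BEH/- → run B
t=19: L0/L1/L2 = -/BEH/- → run B
t=20: L0/L1/L2 = -/EH/- → run E
t=21: L0/L1/L2 = -/EH/- → run E
t=22: L0/L1/L2 = -/EH/- → run E
t=23: L0/L1/L2 = -/EH/- → run E
t=24: L0/L1/L2 = -/H/- → run H
t=25: L0/L1/L2 = -/H/- → run H
t=26: L0/L1/L2 = -/H/- → run H
t=27: L0/L1/L2 = -/H/- → run H
t=28: (idle)
t=29: (idle)
t=30: (idle)
t=31: (idle)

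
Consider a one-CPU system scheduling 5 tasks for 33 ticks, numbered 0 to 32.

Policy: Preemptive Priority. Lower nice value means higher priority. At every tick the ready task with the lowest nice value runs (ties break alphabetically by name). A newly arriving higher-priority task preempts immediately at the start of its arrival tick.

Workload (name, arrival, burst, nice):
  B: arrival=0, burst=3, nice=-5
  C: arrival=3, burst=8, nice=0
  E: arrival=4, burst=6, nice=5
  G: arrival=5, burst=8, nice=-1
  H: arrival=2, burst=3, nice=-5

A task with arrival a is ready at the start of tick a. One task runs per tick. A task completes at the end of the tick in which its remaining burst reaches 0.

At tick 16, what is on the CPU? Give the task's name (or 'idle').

running at tick 16 = C

t=0: ready={B} → run B
t=1: ready={B} → run B
t=2: ready={B,H} → run B
t=3: ready={C,H} → run H
t=4: ready={C,E,H} → run H
t=5: ready={C,E,G,H} → run H
t=6: ready={C,E,G} → run G
t=7: ready={C,E,G} → run G
t=8: ready={C,E,G} → run G
t=9: ready={C,E,G} → run G
t=10: ready={C,E,G} → run G
t=11: ready={C,E,G} → run G
t=12: ready={C,E,G} → run G
t=13: ready={C,E,G} → run G
t=14: ready={C,E} → run C
t=15: ready={C,E} → run C
t=16: ready={C,E} → run C
t=17: ready={C,E} → run C
t=18: ready={C,E} → run C
t=19: ready={C,E} → run C
t=20: ready={C,E} → run C
t=21: ready={C,E} → run C
t=22: ready={E} → run E
t=23: ready={E} → run E
t=24: ready={E} → run E
t=25: ready={E} → run E
t=26: ready={E} → run E
t=27: ready={E} → run E
t=28: (idle)
t=29: (idle)
t=30: (idle)
t=31: (idle)
t=32: (idle)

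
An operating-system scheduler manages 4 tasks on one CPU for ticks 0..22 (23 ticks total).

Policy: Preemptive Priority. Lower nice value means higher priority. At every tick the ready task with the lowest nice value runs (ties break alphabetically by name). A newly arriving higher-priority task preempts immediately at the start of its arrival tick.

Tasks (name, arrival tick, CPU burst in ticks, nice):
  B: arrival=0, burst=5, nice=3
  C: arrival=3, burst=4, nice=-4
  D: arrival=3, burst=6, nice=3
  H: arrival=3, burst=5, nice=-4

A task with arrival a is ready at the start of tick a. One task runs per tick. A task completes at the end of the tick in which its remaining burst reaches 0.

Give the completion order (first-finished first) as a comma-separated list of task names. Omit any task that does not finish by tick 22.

completion order = C, H, B, D

t=0: ready={B} → run B
t=1: ready={B} → run B
t=2: ready={B} → run B
t=3: ready={B,C,D,H} → run C
t=4: ready={B,C,D,H} → run C
t=5: ready={B,C,D,H} → run C
t=6: ready={B,C,D,H} → run C
t=7: ready={B,D,H} → run H
t=8: ready={B,D,H} → run H
t=9: ready={B,D,H} → run H
t=10: ready={B,D,H} → run H
t=11: ready={B,D,H} → run H
t=12: ready={B,D} → run B
t=13: ready={B,D} → run B
t=14: ready={D} → run D
t=15: ready={D} → run D
t=16: ready={D} → run D
t=17: ready={D} → run D
t=18: ready={D} → run D
t=19: ready={D} → run D
t=20: (idle)
t=21: (idle)
t=22: (idle)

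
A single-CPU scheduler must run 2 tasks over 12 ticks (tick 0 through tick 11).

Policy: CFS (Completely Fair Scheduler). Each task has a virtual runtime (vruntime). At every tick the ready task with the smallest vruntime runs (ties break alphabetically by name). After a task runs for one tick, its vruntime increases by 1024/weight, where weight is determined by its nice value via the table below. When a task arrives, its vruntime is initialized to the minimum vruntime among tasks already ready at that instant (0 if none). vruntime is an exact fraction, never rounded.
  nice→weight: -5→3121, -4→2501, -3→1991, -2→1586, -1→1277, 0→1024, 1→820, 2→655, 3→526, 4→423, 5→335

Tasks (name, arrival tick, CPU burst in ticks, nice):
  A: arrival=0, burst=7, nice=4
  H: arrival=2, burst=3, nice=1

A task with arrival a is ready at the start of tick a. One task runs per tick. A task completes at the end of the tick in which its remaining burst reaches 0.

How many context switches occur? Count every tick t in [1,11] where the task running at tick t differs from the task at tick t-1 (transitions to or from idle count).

context switches = 5

t=0: vr[A=0] → run A
t=1: vr[A=1024/423] → run A
t=2: vr[A=2048/423 H=2048/423] → run A
t=3: vr[A=1024/141 H=2048/423] → run H
t=4: vr[A=1024/141 H=528128/86715] → run H
t=5: vr[A=1024/141 H=636416/86715] → run A
t=6: vr[A=4096/423 H=636416/86715] → run H
t=7: vr[A=4096/423] → run A
t=8: vr[A=5120/423] → run A
t=9: vr[A=2048/141] → run A
t=10: (idle)
t=11: (idle)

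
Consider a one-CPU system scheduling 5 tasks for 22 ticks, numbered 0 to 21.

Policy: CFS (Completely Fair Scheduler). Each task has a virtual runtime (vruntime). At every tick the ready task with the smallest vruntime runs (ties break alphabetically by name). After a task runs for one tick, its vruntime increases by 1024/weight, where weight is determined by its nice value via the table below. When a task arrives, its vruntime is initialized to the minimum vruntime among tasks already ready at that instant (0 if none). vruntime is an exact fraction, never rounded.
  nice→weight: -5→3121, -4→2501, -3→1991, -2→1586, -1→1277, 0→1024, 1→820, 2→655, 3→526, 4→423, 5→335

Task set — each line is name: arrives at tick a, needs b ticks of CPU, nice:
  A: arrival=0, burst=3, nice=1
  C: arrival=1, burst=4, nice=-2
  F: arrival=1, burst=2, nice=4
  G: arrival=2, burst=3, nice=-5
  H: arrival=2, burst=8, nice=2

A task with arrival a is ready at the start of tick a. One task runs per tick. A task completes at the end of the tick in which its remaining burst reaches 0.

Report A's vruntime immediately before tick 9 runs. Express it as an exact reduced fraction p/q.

vruntime(A, start of tick 9) = 512/205

t=0: vr[A=0] → run A
t=1: vr[A=256/205 C=256/205 F=256/205] → run A
t=2: vr[A=512/205 C=256/205 F=256/205 G=256/205 H=256/205] → run C
t=3: vr[A=512/205 C=307968/162565 F=256/205 G=256/205 H=256/205] → run F
t=4: vr[A=512/205 C=307968/162565 F=318208/86715 G=256/205 H=256/205] → run G
t=5: vr[A=512/205 C=307968/162565 F=318208/86715 G=1008896/639805 H=256/205] → run H
t=6: vr[A=512/205 C=307968/162565 F=318208/86715 G=1008896/639805 H=15104/5371] → run G
t=7: vr[A=512/205 C=307968/162565 F=318208/86715 G=1218816/639805 H=15104/5371] → run C
t=8: vr[A=512/205 C=412928/162565 F=318208/86715 G=1218816/639805 H=15104/5371] → run G
t=9: vr[A=512/205 C=412928/162565 F=318208/86715 H=15104/5371] → run A
t=10: vr[C=412928/162565 F=318208/86715 H=15104/5371] → run C
t=11: vr[C=517888/162565 F=318208/86715 H=15104/5371] → run H
t=12: vr[C=517888/162565 F=318208/86715 H=117504/26855] → run C
t=13: vr[F=318208/86715 H=117504/26855] → run F
t=14: vr[H=117504/26855] → run H
t=15: vr[H=159488/26855] → run H
t=16: vr[H=201472/26855] → run H
t=17: vr[H=243456/26855] → run H
t=18: vr[H=57088/5371] → run H
t=19: vr[H=327424/26855] → run H
t=20: (idle)
t=21: (idle)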